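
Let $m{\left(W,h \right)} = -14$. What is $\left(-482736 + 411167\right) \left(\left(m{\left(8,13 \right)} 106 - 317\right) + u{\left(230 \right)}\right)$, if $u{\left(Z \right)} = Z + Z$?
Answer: $95974029$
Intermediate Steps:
$u{\left(Z \right)} = 2 Z$
$\left(-482736 + 411167\right) \left(\left(m{\left(8,13 \right)} 106 - 317\right) + u{\left(230 \right)}\right) = \left(-482736 + 411167\right) \left(\left(\left(-14\right) 106 - 317\right) + 2 \cdot 230\right) = - 71569 \left(\left(-1484 - 317\right) + 460\right) = - 71569 \left(-1801 + 460\right) = \left(-71569\right) \left(-1341\right) = 95974029$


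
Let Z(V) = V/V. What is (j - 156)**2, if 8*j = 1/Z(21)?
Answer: 1555009/64 ≈ 24297.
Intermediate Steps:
Z(V) = 1
j = 1/8 (j = (1/8)/1 = (1/8)*1 = 1/8 ≈ 0.12500)
(j - 156)**2 = (1/8 - 156)**2 = (-1247/8)**2 = 1555009/64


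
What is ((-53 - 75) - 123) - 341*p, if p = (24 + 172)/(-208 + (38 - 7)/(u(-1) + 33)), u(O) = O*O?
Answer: 505133/7041 ≈ 71.742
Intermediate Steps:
u(O) = O²
p = -6664/7041 (p = (24 + 172)/(-208 + (38 - 7)/((-1)² + 33)) = 196/(-208 + 31/(1 + 33)) = 196/(-208 + 31/34) = 196/(-7041/34) = 196*(-34/7041) = -6664/7041 ≈ -0.94646)
((-53 - 75) - 123) - 341*p = ((-53 - 75) - 123) - 341*(-6664/7041) = (-128 - 123) + 2272424/7041 = -251 + 2272424/7041 = 505133/7041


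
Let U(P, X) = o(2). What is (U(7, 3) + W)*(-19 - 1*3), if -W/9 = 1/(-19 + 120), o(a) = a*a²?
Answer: -17578/101 ≈ -174.04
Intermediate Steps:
o(a) = a³
U(P, X) = 8 (U(P, X) = 2³ = 8)
W = -9/101 (W = -9/(-19 + 120) = -9/101 ≈ -0.089109)
(U(7, 3) + W)*(-19 - 1*3) = (8 - 9/101)*(-19 - 1*3) = 799*(-19 - 3)/101 = (799/101)*(-22) = -17578/101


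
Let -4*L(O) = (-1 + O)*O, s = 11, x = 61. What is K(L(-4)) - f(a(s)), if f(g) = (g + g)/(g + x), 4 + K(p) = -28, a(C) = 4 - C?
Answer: -857/27 ≈ -31.741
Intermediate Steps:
L(O) = -O*(-1 + O)/4 (L(O) = -(-1 + O)*O/4 = -O*(-1 + O)/4)
K(p) = -32 (K(p) = -4 - 28 = -32)
f(g) = 2*g/(61 + g) (f(g) = (g + g)/(g + 61) = (2*g)/(61 + g) = 2*g/(61 + g))
K(L(-4)) - f(a(s)) = -32 - 2*(4 - 1*11)/(61 + (4 - 1*11)) = -32 - 2*(4 - 11)/(61 + (4 - 11)) = -32 - 2*(-7)/(61 - 7) = -32 - 2*(-7)/54 = -32 - 1*(-7/27) = -32 + 7/27 = -857/27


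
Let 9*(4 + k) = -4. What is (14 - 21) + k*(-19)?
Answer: 697/9 ≈ 77.444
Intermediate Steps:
k = -40/9 (k = -4 + (⅑)*(-4) = -4 - 4/9 = -40/9 ≈ -4.4444)
(14 - 21) + k*(-19) = (14 - 21) - 40/9*(-19) = -7 + 760/9 = 697/9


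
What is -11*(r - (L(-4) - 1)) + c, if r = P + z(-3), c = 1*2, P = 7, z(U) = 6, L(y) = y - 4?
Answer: -240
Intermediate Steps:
L(y) = -4 + y
c = 2
r = 13 (r = 7 + 6 = 13)
-11*(r - (L(-4) - 1)) + c = -11*(13 - ((-4 - 4) - 1)) + 2 = -11*(13 - (-8 - 1)) + 2 = -11*(13 - 1*(-9)) + 2 = -11*(13 + 9) + 2 = -11*22 + 2 = -242 + 2 = -240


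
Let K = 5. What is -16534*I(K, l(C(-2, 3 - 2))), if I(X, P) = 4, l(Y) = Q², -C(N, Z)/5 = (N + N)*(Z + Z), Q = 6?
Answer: -66136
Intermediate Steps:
C(N, Z) = -20*N*Z (C(N, Z) = -5*(N + N)*(Z + Z) = -5*2*N*2*Z = -20*N*Z)
l(Y) = 36 (l(Y) = 6² = 36)
-16534*I(K, l(C(-2, 3 - 2))) = -16534*4 = -66136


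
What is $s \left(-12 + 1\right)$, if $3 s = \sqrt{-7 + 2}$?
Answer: $- \frac{11 i \sqrt{5}}{3} \approx - 8.1989 i$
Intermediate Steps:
$s = \frac{i \sqrt{5}}{3}$ ($s = \frac{\sqrt{-7 + 2}}{3} = \frac{\sqrt{-5}}{3} = \frac{i \sqrt{5}}{3} \approx 0.74536 i$)
$s \left(-12 + 1\right) = \frac{i \sqrt{5}}{3} \left(-12 + 1\right) = \frac{i \sqrt{5}}{3} \left(-11\right) = - \frac{11 i \sqrt{5}}{3}$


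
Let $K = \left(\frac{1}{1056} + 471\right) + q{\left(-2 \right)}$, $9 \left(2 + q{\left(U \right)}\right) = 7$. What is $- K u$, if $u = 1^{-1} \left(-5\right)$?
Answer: $\frac{7441295}{3168} \approx 2348.9$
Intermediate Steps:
$q{\left(U \right)} = - \frac{11}{9}$ ($q{\left(U \right)} = -2 + \frac{1}{9} \cdot 7 = -2 + \frac{7}{9} = - \frac{11}{9}$)
$K = \frac{1488259}{3168}$ ($K = \left(\frac{1}{1056} + 471\right) - \frac{11}{9} = \frac{497377}{1056} - \frac{11}{9} = \frac{1488259}{3168} \approx 469.78$)
$u = -5$ ($u = 1 \left(-5\right) = -5$)
$- K u = - \frac{1488259 \left(-5\right)}{3168} = \left(-1\right) \left(- \frac{7441295}{3168}\right) = \frac{7441295}{3168}$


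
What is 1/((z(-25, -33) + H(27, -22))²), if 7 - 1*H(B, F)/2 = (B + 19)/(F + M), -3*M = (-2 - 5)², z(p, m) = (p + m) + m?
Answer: 25/139129 ≈ 0.00017969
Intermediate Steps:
z(p, m) = p + 2*m (z(p, m) = (m + p) + m = p + 2*m)
M = -49/3 (M = -(-2 - 5)²/3 = -⅓*(-7)² = -⅓*49 = -49/3 ≈ -16.333)
H(B, F) = 14 - 2*(19 + B)/(-49/3 + F) (H(B, F) = 14 - 2*(B + 19)/(F - 49/3) = 14 - 2*(19 + B)/(-49/3 + F))
1/((z(-25, -33) + H(27, -22))²) = 1/(((-25 + 2*(-33)) + 2*(-400 - 3*27 + 21*(-22))/(-49 + 3*(-22)))²) = 1/(((-25 - 66) + 2*(-400 - 81 - 462)/(-49 - 66))²) = 1/((-91 + 2*(-943)/(-115))²) = 1/((-91 + 2*(-1/115)*(-943))²) = 1/((-91 + 82/5)²) = 1/((-373/5)²) = 1/(139129/25) = 25/139129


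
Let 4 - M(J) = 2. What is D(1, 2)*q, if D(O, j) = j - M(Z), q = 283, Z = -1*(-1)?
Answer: 0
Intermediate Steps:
Z = 1
M(J) = 2 (M(J) = 4 - 1*2 = 4 - 2 = 2)
D(O, j) = -2 + j (D(O, j) = j - 1*2 = j - 2 = -2 + j)
D(1, 2)*q = (-2 + 2)*283 = 0*283 = 0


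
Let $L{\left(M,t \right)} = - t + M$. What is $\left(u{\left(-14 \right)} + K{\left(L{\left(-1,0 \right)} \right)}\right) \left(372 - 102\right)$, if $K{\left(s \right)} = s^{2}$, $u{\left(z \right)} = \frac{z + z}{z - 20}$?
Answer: $\frac{8370}{17} \approx 492.35$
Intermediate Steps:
$L{\left(M,t \right)} = M - t$
$u{\left(z \right)} = \frac{2 z}{-20 + z}$
$\left(u{\left(-14 \right)} + K{\left(L{\left(-1,0 \right)} \right)}\right) \left(372 - 102\right) = \left(2 \left(-14\right) \frac{1}{-20 - 14} + \left(-1 - 0\right)^{2}\right) \left(372 - 102\right) = \left(2 \left(-14\right) \frac{1}{-34} + \left(-1 + 0\right)^{2}\right) 270 = \left(2 \left(-14\right) \left(- \frac{1}{34}\right) + \left(-1\right)^{2}\right) 270 = \left(\frac{14}{17} + 1\right) 270 = \frac{31}{17} \cdot 270 = \frac{8370}{17}$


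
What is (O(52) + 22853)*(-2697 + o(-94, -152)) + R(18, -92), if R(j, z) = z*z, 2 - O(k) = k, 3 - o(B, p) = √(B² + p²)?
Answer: -61422818 - 45606*√7985 ≈ -6.5498e+7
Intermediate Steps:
o(B, p) = 3 - √(B² + p²)
O(k) = 2 - k
R(j, z) = z²
(O(52) + 22853)*(-2697 + o(-94, -152)) + R(18, -92) = ((2 - 1*52) + 22853)*(-2697 + (3 - √((-94)² + (-152)²))) + (-92)² = ((2 - 52) + 22853)*(-2697 + (3 - √(8836 + 23104))) + 8464 = (-50 + 22853)*(-2697 + (3 - √31940)) + 8464 = 22803*(-2697 + (3 - 2*√7985)) + 8464 = 22803*(-2694 - 2*√7985) + 8464 = (-61431282 - 45606*√7985) + 8464 = -61422818 - 45606*√7985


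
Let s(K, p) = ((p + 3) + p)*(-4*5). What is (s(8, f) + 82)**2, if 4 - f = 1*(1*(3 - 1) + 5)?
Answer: 20164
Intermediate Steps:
f = -3 (f = 4 - (1*(3 - 1) + 5) = 4 - (1*2 + 5) = 4 - (2 + 5) = 4 - 7 = -3)
s(K, p) = -60 - 40*p (s(K, p) = ((3 + p) + p)*(-20) = (3 + 2*p)*(-20) = -60 - 40*p)
(s(8, f) + 82)**2 = ((-60 - 40*(-3)) + 82)**2 = ((-60 + 120) + 82)**2 = (60 + 82)**2 = 142**2 = 20164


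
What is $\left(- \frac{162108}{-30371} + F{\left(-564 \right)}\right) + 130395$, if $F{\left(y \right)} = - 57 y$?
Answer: $\frac{4936755561}{30371} \approx 1.6255 \cdot 10^{5}$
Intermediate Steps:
$\left(- \frac{162108}{-30371} + F{\left(-564 \right)}\right) + 130395 = \left(- \frac{162108}{-30371} - -32148\right) + 130395 = \left(\left(-162108\right) \left(- \frac{1}{30371}\right) + 32148\right) + 130395 = \left(\frac{162108}{30371} + 32148\right) + 130395 = \frac{976529016}{30371} + 130395 = \frac{4936755561}{30371}$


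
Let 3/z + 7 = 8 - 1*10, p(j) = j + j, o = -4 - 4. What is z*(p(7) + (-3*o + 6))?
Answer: -44/3 ≈ -14.667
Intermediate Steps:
o = -8
p(j) = 2*j
z = -⅓ (z = 3/(-7 + (8 - 1*10)) = 3/(-7 + (8 - 10)) = 3/(-7 - 2) = 3/(-9) = 3*(-⅑) = -⅓ ≈ -0.33333)
z*(p(7) + (-3*o + 6)) = -(2*7 + (-3*(-8) + 6))/3 = -(14 + (24 + 6))/3 = -(14 + 30)/3 = -⅓*44 = -44/3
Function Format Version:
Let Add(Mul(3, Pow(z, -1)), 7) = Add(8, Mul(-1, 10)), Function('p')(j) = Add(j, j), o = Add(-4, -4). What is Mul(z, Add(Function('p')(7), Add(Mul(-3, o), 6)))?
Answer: Rational(-44, 3) ≈ -14.667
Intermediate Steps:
o = -8
Function('p')(j) = Mul(2, j)
z = Rational(-1, 3) (z = Mul(3, Pow(Add(-7, Add(8, Mul(-1, 10))), -1)) = Mul(3, Pow(Add(-7, Add(8, -10)), -1)) = Mul(3, Pow(Add(-7, -2), -1)) = Mul(3, Pow(-9, -1)) = Mul(3, Rational(-1, 9)) = Rational(-1, 3) ≈ -0.33333)
Mul(z, Add(Function('p')(7), Add(Mul(-3, o), 6))) = Mul(Rational(-1, 3), Add(Mul(2, 7), Add(Mul(-3, -8), 6))) = Mul(Rational(-1, 3), Add(14, Add(24, 6))) = Mul(Rational(-1, 3), Add(14, 30)) = Mul(Rational(-1, 3), 44) = Rational(-44, 3)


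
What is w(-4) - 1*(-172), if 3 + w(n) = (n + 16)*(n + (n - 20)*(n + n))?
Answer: 2425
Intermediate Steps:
w(n) = -3 + (16 + n)*(n + 2*n*(-20 + n)) (w(n) = -3 + (n + 16)*(n + (n - 20)*(n + n)) = -3 + (16 + n)*(n + (-20 + n)*(2*n)) = -3 + (16 + n)*(n + 2*n*(-20 + n)))
w(-4) - 1*(-172) = (-3 - 624*(-4) - 7*(-4)**2 + 2*(-4)**3) - 1*(-172) = (-3 + 2496 - 7*16 + 2*(-64)) + 172 = (-3 + 2496 - 112 - 128) + 172 = 2253 + 172 = 2425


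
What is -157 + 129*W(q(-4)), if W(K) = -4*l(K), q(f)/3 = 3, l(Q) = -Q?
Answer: 4487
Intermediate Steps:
q(f) = 9 (q(f) = 3*3 = 9)
W(K) = 4*K (W(K) = -(-4)*K = 4*K)
-157 + 129*W(q(-4)) = -157 + 129*(4*9) = -157 + 129*36 = -157 + 4644 = 4487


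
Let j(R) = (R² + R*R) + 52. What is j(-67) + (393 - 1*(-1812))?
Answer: 11235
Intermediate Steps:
j(R) = 52 + 2*R² (j(R) = (R² + R²) + 52 = 2*R² + 52 = 52 + 2*R²)
j(-67) + (393 - 1*(-1812)) = (52 + 2*(-67)²) + (393 - 1*(-1812)) = (52 + 2*4489) + (393 + 1812) = (52 + 8978) + 2205 = 9030 + 2205 = 11235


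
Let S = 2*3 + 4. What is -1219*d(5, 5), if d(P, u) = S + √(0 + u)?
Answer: -12190 - 1219*√5 ≈ -14916.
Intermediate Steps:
S = 10 (S = 6 + 4 = 10)
d(P, u) = 10 + √u (d(P, u) = 10 + √(0 + u) = 10 + √u)
-1219*d(5, 5) = -1219*(10 + √5) = -12190 - 1219*√5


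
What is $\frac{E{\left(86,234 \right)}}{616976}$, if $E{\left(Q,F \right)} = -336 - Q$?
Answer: $- \frac{211}{308488} \approx -0.00068398$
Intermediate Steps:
$\frac{E{\left(86,234 \right)}}{616976} = \frac{-336 - 86}{616976} = \left(-336 - 86\right) \frac{1}{616976} = \left(-422\right) \frac{1}{616976} = - \frac{211}{308488}$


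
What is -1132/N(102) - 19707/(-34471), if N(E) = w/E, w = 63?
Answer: -1326306001/723891 ≈ -1832.2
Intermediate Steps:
N(E) = 63/E
-1132/N(102) - 19707/(-34471) = -1132/(63/102) - 19707/(-34471) = -1132/(63*(1/102)) - 19707*(-1/34471) = -1132/21/34 + 19707/34471 = -1132*34/21 + 19707/34471 = -38488/21 + 19707/34471 = -1326306001/723891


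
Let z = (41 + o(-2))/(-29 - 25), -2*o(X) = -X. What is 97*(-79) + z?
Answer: -206921/27 ≈ -7663.7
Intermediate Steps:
o(X) = X/2 (o(X) = -(-1)*X/2 = X/2)
z = -20/27 (z = (41 + (1/2)*(-2))/(-29 - 25) = (41 - 1)/(-54) = 40*(-1/54) = -20/27 ≈ -0.74074)
97*(-79) + z = 97*(-79) - 20/27 = -7663 - 20/27 = -206921/27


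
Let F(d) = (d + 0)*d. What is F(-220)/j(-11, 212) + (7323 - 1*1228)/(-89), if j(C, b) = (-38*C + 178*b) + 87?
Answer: -228771295/3403449 ≈ -67.218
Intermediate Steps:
F(d) = d² (F(d) = d*d = d²)
j(C, b) = 87 - 38*C + 178*b
F(-220)/j(-11, 212) + (7323 - 1*1228)/(-89) = (-220)²/(87 - 38*(-11) + 178*212) + (7323 - 1*1228)/(-89) = 48400/(87 + 418 + 37736) + (7323 - 1228)*(-1/89) = 48400/38241 + 6095*(-1/89) = 48400*(1/38241) - 6095/89 = 48400/38241 - 6095/89 = -228771295/3403449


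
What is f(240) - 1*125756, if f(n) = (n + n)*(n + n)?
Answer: 104644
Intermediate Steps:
f(n) = 4*n² (f(n) = (2*n)*(2*n) = 4*n²)
f(240) - 1*125756 = 4*240² - 1*125756 = 4*57600 - 125756 = 230400 - 125756 = 104644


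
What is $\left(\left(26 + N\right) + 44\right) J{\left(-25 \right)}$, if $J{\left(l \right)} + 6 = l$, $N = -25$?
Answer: $-1395$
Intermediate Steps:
$J{\left(l \right)} = -6 + l$
$\left(\left(26 + N\right) + 44\right) J{\left(-25 \right)} = \left(\left(26 - 25\right) + 44\right) \left(-6 - 25\right) = \left(1 + 44\right) \left(-31\right) = 45 \left(-31\right) = -1395$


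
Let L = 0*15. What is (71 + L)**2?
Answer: 5041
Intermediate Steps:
L = 0
(71 + L)**2 = (71 + 0)**2 = 71**2 = 5041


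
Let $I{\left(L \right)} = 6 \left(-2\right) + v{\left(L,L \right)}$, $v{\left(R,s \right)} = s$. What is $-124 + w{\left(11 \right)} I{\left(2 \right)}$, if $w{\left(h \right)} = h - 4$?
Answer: $-194$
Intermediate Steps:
$w{\left(h \right)} = -4 + h$
$I{\left(L \right)} = -12 + L$ ($I{\left(L \right)} = 6 \left(-2\right) + L = -12 + L$)
$-124 + w{\left(11 \right)} I{\left(2 \right)} = -124 + \left(-4 + 11\right) \left(-12 + 2\right) = -124 + 7 \left(-10\right) = -124 - 70 = -194$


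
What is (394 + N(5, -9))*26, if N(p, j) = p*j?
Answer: 9074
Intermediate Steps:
N(p, j) = j*p
(394 + N(5, -9))*26 = (394 - 9*5)*26 = (394 - 45)*26 = 349*26 = 9074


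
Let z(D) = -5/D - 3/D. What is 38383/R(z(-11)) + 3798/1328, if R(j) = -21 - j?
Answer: -279895571/158696 ≈ -1763.7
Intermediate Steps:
z(D) = -8/D
38383/R(z(-11)) + 3798/1328 = 38383/(-21 - (-8)/(-11)) + 3798/1328 = 38383/(-21 - (-8)*(-1)/11) + 3798*(1/1328) = 38383/(-21 - 1*8/11) + 1899/664 = 38383/(-21 - 8/11) + 1899/664 = 38383/(-239/11) + 1899/664 = 38383*(-11/239) + 1899/664 = -422213/239 + 1899/664 = -279895571/158696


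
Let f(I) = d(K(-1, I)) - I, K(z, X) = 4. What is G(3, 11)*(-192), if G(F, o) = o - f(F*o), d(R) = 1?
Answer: -8256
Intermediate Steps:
f(I) = 1 - I
G(F, o) = -1 + o + F*o (G(F, o) = o - (1 - F*o) = o + (-1 + F*o) = -1 + o + F*o)
G(3, 11)*(-192) = (-1 + 11 + 3*11)*(-192) = (-1 + 11 + 33)*(-192) = 43*(-192) = -8256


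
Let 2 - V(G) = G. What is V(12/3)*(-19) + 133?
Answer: 171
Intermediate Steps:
V(G) = 2 - G
V(12/3)*(-19) + 133 = (2 - 12/3)*(-19) + 133 = (2 - 1*4)*(-19) + 133 = (2 - 4)*(-19) + 133 = -2*(-19) + 133 = 38 + 133 = 171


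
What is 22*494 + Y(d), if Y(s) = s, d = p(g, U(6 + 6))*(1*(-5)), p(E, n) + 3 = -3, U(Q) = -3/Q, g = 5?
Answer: 10898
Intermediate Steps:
p(E, n) = -6 (p(E, n) = -3 - 3 = -6)
d = 30 (d = -6*(-5) = 30)
22*494 + Y(d) = 22*494 + 30 = 10868 + 30 = 10898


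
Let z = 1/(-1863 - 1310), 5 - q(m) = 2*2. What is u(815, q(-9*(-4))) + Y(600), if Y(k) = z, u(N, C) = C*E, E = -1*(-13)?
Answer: 41248/3173 ≈ 13.000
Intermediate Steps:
E = 13
q(m) = 1 (q(m) = 5 - 2*2 = 5 - 1*4 = 5 - 4 = 1)
u(N, C) = 13*C (u(N, C) = C*13 = 13*C)
z = -1/3173 (z = 1/(-3173) = -1/3173 ≈ -0.00031516)
Y(k) = -1/3173
u(815, q(-9*(-4))) + Y(600) = 13*1 - 1/3173 = 13 - 1/3173 = 41248/3173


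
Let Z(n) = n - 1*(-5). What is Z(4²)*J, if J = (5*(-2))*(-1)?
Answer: 210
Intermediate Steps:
Z(n) = 5 + n (Z(n) = n + 5 = 5 + n)
J = 10 (J = -10*(-1) = 10)
Z(4²)*J = (5 + 4²)*10 = (5 + 16)*10 = 21*10 = 210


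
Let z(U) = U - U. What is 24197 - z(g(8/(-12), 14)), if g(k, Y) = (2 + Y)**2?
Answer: 24197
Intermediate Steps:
z(U) = 0
24197 - z(g(8/(-12), 14)) = 24197 - 1*0 = 24197 + 0 = 24197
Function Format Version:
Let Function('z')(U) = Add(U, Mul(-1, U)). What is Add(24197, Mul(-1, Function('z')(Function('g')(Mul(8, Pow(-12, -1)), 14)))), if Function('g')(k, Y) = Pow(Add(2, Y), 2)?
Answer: 24197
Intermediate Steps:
Function('z')(U) = 0
Add(24197, Mul(-1, Function('z')(Function('g')(Mul(8, Pow(-12, -1)), 14)))) = Add(24197, Mul(-1, 0)) = Add(24197, 0) = 24197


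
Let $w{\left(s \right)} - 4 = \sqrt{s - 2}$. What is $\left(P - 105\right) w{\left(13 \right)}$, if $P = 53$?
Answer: $-208 - 52 \sqrt{11} \approx -380.46$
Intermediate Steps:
$w{\left(s \right)} = 4 + \sqrt{-2 + s}$ ($w{\left(s \right)} = 4 + \sqrt{s - 2} = 4 + \sqrt{-2 + s}$)
$\left(P - 105\right) w{\left(13 \right)} = \left(53 - 105\right) \left(4 + \sqrt{-2 + 13}\right) = - 52 \left(4 + \sqrt{11}\right) = -208 - 52 \sqrt{11}$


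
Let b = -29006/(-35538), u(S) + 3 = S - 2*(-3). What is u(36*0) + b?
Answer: 67810/17769 ≈ 3.8162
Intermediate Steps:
u(S) = 3 + S (u(S) = -3 + (S - 2*(-3)) = -3 + (S + 6) = -3 + (6 + S) = 3 + S)
b = 14503/17769 (b = -29006*(-1/35538) = 14503/17769 ≈ 0.81620)
u(36*0) + b = (3 + 36*0) + 14503/17769 = (3 + 0) + 14503/17769 = 3 + 14503/17769 = 67810/17769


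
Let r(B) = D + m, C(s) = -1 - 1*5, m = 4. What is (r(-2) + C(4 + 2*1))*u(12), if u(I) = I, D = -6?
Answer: -96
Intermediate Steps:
C(s) = -6 (C(s) = -1 - 5 = -6)
r(B) = -2 (r(B) = -6 + 4 = -2)
(r(-2) + C(4 + 2*1))*u(12) = (-2 - 6)*12 = -8*12 = -96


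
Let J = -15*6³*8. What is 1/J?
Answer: -1/25920 ≈ -3.8580e-5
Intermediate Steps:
J = -25920 (J = -15*216*8 = -3240*8 = -25920)
1/J = 1/(-25920) = -1/25920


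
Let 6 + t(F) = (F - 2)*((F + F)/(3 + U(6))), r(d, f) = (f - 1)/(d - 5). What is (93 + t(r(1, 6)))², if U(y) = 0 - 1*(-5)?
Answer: 31730689/4096 ≈ 7746.8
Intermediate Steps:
U(y) = 5 (U(y) = 0 + 5 = 5)
r(d, f) = (-1 + f)/(-5 + d)
t(F) = -6 + F*(-2 + F)/4 (t(F) = -6 + (F - 2)*((F + F)/(3 + 5)) = -6 + (-2 + F)*((2*F)/8) = -6 + (-2 + F)*((2*F)*(⅛)) = -6 + (-2 + F)*(F/4) = -6 + F*(-2 + F)/4)
(93 + t(r(1, 6)))² = (93 + (-6 - (-1 + 6)/(2*(-5 + 1)) + ((-1 + 6)/(-5 + 1))²/4))² = (93 + (-6 - 5/(2*(-4)) + (5/(-4))²/4))² = (93 + (-6 - (-1)*5/8 + (-¼*5)²/4))² = (93 + (-6 - ½*(-5/4) + (-5/4)²/4))² = (93 + (-6 + 5/8 + (¼)*(25/16)))² = (93 + (-6 + 5/8 + 25/64))² = (93 - 319/64)² = (5633/64)² = 31730689/4096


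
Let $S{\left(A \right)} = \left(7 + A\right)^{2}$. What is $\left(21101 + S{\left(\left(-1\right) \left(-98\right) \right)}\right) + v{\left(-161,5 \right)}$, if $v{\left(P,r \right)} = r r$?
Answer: $32151$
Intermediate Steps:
$v{\left(P,r \right)} = r^{2}$
$\left(21101 + S{\left(\left(-1\right) \left(-98\right) \right)}\right) + v{\left(-161,5 \right)} = \left(21101 + \left(7 - -98\right)^{2}\right) + 5^{2} = \left(21101 + \left(7 + 98\right)^{2}\right) + 25 = \left(21101 + 105^{2}\right) + 25 = \left(21101 + 11025\right) + 25 = 32126 + 25 = 32151$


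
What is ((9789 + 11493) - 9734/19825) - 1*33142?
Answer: -235134234/19825 ≈ -11860.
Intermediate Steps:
((9789 + 11493) - 9734/19825) - 1*33142 = (21282 - 9734*1/19825) - 33142 = (21282 - 9734/19825) - 33142 = 421905916/19825 - 33142 = -235134234/19825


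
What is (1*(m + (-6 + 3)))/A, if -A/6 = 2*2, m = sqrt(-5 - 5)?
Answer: 1/8 - I*sqrt(10)/24 ≈ 0.125 - 0.13176*I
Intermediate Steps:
m = I*sqrt(10) (m = sqrt(-10) = I*sqrt(10) ≈ 3.1623*I)
A = -24 (A = -12*2 = -6*4 = -24)
(1*(m + (-6 + 3)))/A = (1*(I*sqrt(10) + (-6 + 3)))/(-24) = (1*(I*sqrt(10) - 3))*(-1/24) = (1*(-3 + I*sqrt(10)))*(-1/24) = (-3 + I*sqrt(10))*(-1/24) = 1/8 - I*sqrt(10)/24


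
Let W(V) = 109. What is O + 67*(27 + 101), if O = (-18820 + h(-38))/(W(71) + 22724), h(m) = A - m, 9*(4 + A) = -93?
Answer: 587391035/68499 ≈ 8575.2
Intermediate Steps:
A = -43/3 (A = -4 + (⅑)*(-93) = -4 - 31/3 = -43/3 ≈ -14.333)
h(m) = -43/3 - m
O = -56389/68499 (O = (-18820 + (-43/3 - 1*(-38)))/(109 + 22724) = (-18820 + (-43/3 + 38))/22833 = (-18820 + 71/3)*(1/22833) = -56389/3*1/22833 = -56389/68499 ≈ -0.82321)
O + 67*(27 + 101) = -56389/68499 + 67*(27 + 101) = -56389/68499 + 67*128 = -56389/68499 + 8576 = 587391035/68499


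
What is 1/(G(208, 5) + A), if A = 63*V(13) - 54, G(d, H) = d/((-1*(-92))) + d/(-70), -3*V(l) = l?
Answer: -805/263807 ≈ -0.0030515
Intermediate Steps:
V(l) = -l/3
G(d, H) = -11*d/3220 (G(d, H) = d/92 + d*(-1/70) = d*(1/92) - d/70 = d/92 - d/70 = -11*d/3220)
A = -327 (A = 63*(-⅓*13) - 54 = 63*(-13/3) - 54 = -273 - 54 = -327)
1/(G(208, 5) + A) = 1/(-11/3220*208 - 327) = 1/(-572/805 - 327) = 1/(-263807/805) = -805/263807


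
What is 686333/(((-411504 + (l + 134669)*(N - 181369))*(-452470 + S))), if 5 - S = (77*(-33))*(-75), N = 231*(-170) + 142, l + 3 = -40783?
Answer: 686333/13311784114519200 ≈ 5.1558e-11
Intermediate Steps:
l = -40786 (l = -3 - 40783 = -40786)
N = -39128 (N = -39270 + 142 = -39128)
S = -190570 (S = 5 - 77*(-33)*(-75) = 5 - (-2541)*(-75) = 5 - 1*190575 = 5 - 190575 = -190570)
686333/(((-411504 + (l + 134669)*(N - 181369))*(-452470 + S))) = 686333/(((-411504 + (-40786 + 134669)*(-39128 - 181369))*(-452470 - 190570))) = 686333/(((-411504 + 93883*(-220497))*(-643040))) = 686333/(((-411504 - 20700919851)*(-643040))) = 686333/((-20701331355*(-643040))) = 686333/13311784114519200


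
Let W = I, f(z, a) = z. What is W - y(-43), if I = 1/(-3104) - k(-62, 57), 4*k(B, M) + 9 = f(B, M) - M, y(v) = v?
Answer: 232799/3104 ≈ 75.000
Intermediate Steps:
k(B, M) = -9/4 - M/4 + B/4 (k(B, M) = -9/4 + (B - M)/4 = -9/4 + (-M/4 + B/4) = -9/4 - M/4 + B/4)
I = 99327/3104 (I = 1/(-3104) - (-9/4 - 1/4*57 + (1/4)*(-62)) = -1/3104 - (-9/4 - 57/4 - 31/2) = -1/3104 - 1*(-32) = -1/3104 + 32 = 99327/3104 ≈ 32.000)
W = 99327/3104 ≈ 32.000
W - y(-43) = 99327/3104 - 1*(-43) = 99327/3104 + 43 = 232799/3104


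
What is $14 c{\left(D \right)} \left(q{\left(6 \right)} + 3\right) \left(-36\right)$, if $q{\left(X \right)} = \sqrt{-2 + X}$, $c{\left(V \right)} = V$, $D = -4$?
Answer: $10080$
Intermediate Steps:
$14 c{\left(D \right)} \left(q{\left(6 \right)} + 3\right) \left(-36\right) = 14 \left(- 4 \left(\sqrt{-2 + 6} + 3\right)\right) \left(-36\right) = 14 \left(- 4 \left(\sqrt{4} + 3\right)\right) \left(-36\right) = 14 \left(- 4 \left(2 + 3\right)\right) \left(-36\right) = 14 \left(\left(-4\right) 5\right) \left(-36\right) = 14 \left(-20\right) \left(-36\right) = \left(-280\right) \left(-36\right) = 10080$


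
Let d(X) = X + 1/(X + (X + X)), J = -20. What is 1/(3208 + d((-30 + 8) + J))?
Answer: 126/398915 ≈ 0.00031586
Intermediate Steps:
d(X) = X + 1/(3*X) (d(X) = X + 1/(X + 2*X) = X + 1/(3*X))
1/(3208 + d((-30 + 8) + J)) = 1/(3208 + (((-30 + 8) - 20) + 1/(3*((-30 + 8) - 20)))) = 1/(3208 + ((-22 - 20) + 1/(3*(-22 - 20)))) = 1/(3208 + (-42 + (⅓)/(-42))) = 1/(3208 + (-42 + (⅓)*(-1/42))) = 1/(3208 + (-42 - 1/126)) = 1/(3208 - 5293/126) = 1/(398915/126) = 126/398915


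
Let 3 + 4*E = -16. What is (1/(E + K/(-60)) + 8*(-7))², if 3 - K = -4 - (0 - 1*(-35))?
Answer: 37503376/11881 ≈ 3156.6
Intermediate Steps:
K = 42 (K = 3 - (-4 - (0 - 1*(-35))) = 3 - (-4 - (0 + 35)) = 3 - (-4 - 1*35) = 3 - (-4 - 35) = 3 - 1*(-39) = 3 + 39 = 42)
E = -19/4 (E = -¾ + (¼)*(-16) = -¾ - 4 = -19/4 ≈ -4.7500)
(1/(E + K/(-60)) + 8*(-7))² = (1/(-19/4 + 42/(-60)) + 8*(-7))² = (1/(-19/4 + 42*(-1/60)) - 56)² = (1/(-19/4 - 7/10) - 56)² = (1/(-109/20) - 56)² = (-20/109 - 56)² = (-6124/109)² = 37503376/11881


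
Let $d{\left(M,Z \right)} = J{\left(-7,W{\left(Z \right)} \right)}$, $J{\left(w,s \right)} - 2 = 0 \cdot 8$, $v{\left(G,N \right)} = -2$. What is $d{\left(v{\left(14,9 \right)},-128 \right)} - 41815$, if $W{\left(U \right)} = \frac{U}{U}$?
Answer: $-41813$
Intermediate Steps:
$W{\left(U \right)} = 1$
$J{\left(w,s \right)} = 2$ ($J{\left(w,s \right)} = 2 + 0 \cdot 8 = 2 + 0 = 2$)
$d{\left(M,Z \right)} = 2$
$d{\left(v{\left(14,9 \right)},-128 \right)} - 41815 = 2 - 41815 = -41813$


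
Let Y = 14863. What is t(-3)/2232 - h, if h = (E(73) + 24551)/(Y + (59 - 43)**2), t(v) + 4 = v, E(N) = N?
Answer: -55066601/33745608 ≈ -1.6318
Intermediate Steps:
t(v) = -4 + v
h = 24624/15119 (h = (73 + 24551)/(14863 + (59 - 43)**2) = 24624/(14863 + 16**2) = 24624/(14863 + 256) = 24624/15119 ≈ 1.6287)
t(-3)/2232 - h = (-4 - 3)/2232 - 1*24624/15119 = -7*1/2232 - 24624/15119 = -7/2232 - 24624/15119 = -55066601/33745608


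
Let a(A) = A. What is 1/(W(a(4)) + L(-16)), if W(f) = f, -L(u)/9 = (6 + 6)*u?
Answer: 1/1732 ≈ 0.00057737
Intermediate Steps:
L(u) = -108*u (L(u) = -9*(6 + 6)*u = -108*u)
1/(W(a(4)) + L(-16)) = 1/(4 - 108*(-16)) = 1/(4 + 1728) = 1/1732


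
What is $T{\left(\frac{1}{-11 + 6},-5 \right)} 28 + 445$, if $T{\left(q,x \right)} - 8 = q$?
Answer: $\frac{3317}{5} \approx 663.4$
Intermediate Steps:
$T{\left(q,x \right)} = 8 + q$
$T{\left(\frac{1}{-11 + 6},-5 \right)} 28 + 445 = \left(8 + \frac{1}{-11 + 6}\right) 28 + 445 = \left(8 + \frac{1}{-5}\right) 28 + 445 = \left(8 - \frac{1}{5}\right) 28 + 445 = \frac{39}{5} \cdot 28 + 445 = \frac{1092}{5} + 445 = \frac{3317}{5}$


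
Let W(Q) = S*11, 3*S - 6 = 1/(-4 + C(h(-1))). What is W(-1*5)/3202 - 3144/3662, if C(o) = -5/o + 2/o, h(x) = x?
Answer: -14999927/17588586 ≈ -0.85282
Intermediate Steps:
C(o) = -3/o
S = 5/3 (S = 2 + 1/(3*(-4 - 3/(-1))) = 2 + 1/(3*(-4 - 3*(-1))) = 2 + 1/(3*(-4 + 3)) = 2 + (⅓)/(-1) = 2 + (⅓)*(-1) = 2 - ⅓ = 5/3 ≈ 1.6667)
W(Q) = 55/3 (W(Q) = (5/3)*11 = 55/3)
W(-1*5)/3202 - 3144/3662 = (55/3)/3202 - 3144/3662 = (55/3)*(1/3202) - 3144*1/3662 = 55/9606 - 1572/1831 = -14999927/17588586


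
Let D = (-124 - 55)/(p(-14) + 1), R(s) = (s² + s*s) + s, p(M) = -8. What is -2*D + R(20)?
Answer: 5382/7 ≈ 768.86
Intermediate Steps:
R(s) = s + 2*s² (R(s) = (s² + s²) + s = 2*s² + s = s + 2*s²)
D = 179/7 (D = (-124 - 55)/(-8 + 1) = -179/(-7) = -179*(-⅐) = 179/7 ≈ 25.571)
-2*D + R(20) = -2*179/7 + 20*(1 + 2*20) = -358/7 + 20*(1 + 40) = -358/7 + 20*41 = -358/7 + 820 = 5382/7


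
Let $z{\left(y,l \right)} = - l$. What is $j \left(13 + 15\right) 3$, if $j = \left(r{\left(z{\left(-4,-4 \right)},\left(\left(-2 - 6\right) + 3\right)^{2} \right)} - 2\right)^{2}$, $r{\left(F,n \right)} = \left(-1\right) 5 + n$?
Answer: $27216$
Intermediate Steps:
$r{\left(F,n \right)} = -5 + n$
$j = 324$ ($j = \left(\left(-5 + \left(\left(-2 - 6\right) + 3\right)^{2}\right) - 2\right)^{2} = \left(\left(-5 + \left(-8 + 3\right)^{2}\right) - 2\right)^{2} = \left(\left(-5 + \left(-5\right)^{2}\right) - 2\right)^{2} = \left(\left(-5 + 25\right) - 2\right)^{2} = \left(20 - 2\right)^{2} = 18^{2} = 324$)
$j \left(13 + 15\right) 3 = 324 \left(13 + 15\right) 3 = 324 \cdot 28 \cdot 3 = 9072 \cdot 3 = 27216$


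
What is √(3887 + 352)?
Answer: 3*√471 ≈ 65.108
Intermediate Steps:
√(3887 + 352) = √4239 = 3*√471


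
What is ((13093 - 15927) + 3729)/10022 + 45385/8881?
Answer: 462796965/89005382 ≈ 5.1997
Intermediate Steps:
((13093 - 15927) + 3729)/10022 + 45385/8881 = (-2834 + 3729)*(1/10022) + 45385*(1/8881) = 895*(1/10022) + 45385/8881 = 895/10022 + 45385/8881 = 462796965/89005382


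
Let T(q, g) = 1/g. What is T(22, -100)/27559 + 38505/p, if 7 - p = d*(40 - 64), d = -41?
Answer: -106115930477/2692514300 ≈ -39.411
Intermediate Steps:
p = -977 (p = 7 - (-41)*(40 - 64) = 7 - (-41)*(-24) = 7 - 1*984 = 7 - 984 = -977)
T(22, -100)/27559 + 38505/p = 1/(-100*27559) + 38505/(-977) = -1/100*1/27559 + 38505*(-1/977) = -1/2755900 - 38505/977 = -106115930477/2692514300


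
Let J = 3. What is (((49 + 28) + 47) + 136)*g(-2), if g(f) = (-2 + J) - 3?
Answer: -520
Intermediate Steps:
g(f) = -2 (g(f) = (-2 + 3) - 3 = 1 - 3 = -2)
(((49 + 28) + 47) + 136)*g(-2) = (((49 + 28) + 47) + 136)*(-2) = ((77 + 47) + 136)*(-2) = (124 + 136)*(-2) = 260*(-2) = -520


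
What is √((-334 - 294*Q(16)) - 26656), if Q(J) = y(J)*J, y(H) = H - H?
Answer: I*√26990 ≈ 164.29*I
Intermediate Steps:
y(H) = 0
Q(J) = 0 (Q(J) = 0*J = 0)
√((-334 - 294*Q(16)) - 26656) = √((-334 - 294*0) - 26656) = √((-334 + 0) - 26656) = √(-334 - 26656) = √(-26990) = I*√26990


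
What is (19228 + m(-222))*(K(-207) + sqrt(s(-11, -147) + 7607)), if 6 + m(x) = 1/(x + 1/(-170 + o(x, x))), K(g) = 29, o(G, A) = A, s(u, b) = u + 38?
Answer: 48511030582/87025 + 1672794158*sqrt(7634)/87025 ≈ 2.2369e+6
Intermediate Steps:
s(u, b) = 38 + u
m(x) = -6 + 1/(x + 1/(-170 + x))
(19228 + m(-222))*(K(-207) + sqrt(s(-11, -147) + 7607)) = (19228 + (-176 - 6*(-222)**2 + 1021*(-222))/(1 + (-222)**2 - 170*(-222)))*(29 + sqrt((38 - 11) + 7607)) = (19228 + (-176 - 6*49284 - 226662)/(1 + 49284 + 37740))*(29 + sqrt(27 + 7607)) = (19228 + (-176 - 295704 - 226662)/87025)*(29 + sqrt(7634)) = (19228 + (1/87025)*(-522542))*(29 + sqrt(7634)) = (19228 - 522542/87025)*(29 + sqrt(7634)) = 1672794158*(29 + sqrt(7634))/87025 = 48511030582/87025 + 1672794158*sqrt(7634)/87025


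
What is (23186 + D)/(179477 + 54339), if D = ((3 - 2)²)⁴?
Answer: 23187/233816 ≈ 0.099168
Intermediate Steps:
D = 1 (D = (1²)⁴ = 1⁴ = 1)
(23186 + D)/(179477 + 54339) = (23186 + 1)/(179477 + 54339) = 23187/233816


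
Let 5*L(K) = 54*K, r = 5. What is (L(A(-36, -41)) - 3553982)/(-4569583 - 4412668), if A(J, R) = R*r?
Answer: 3556196/8982251 ≈ 0.39591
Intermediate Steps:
A(J, R) = 5*R (A(J, R) = R*5 = 5*R)
L(K) = 54*K/5 (L(K) = (54*K)/5 = 54*K/5)
(L(A(-36, -41)) - 3553982)/(-4569583 - 4412668) = (54*(5*(-41))/5 - 3553982)/(-4569583 - 4412668) = ((54/5)*(-205) - 3553982)/(-8982251) = (-2214 - 3553982)*(-1/8982251) = -3556196*(-1/8982251) = 3556196/8982251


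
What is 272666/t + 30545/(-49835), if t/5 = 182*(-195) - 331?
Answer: -3811814467/1785139535 ≈ -2.1353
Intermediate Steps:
t = -179105 (t = 5*(182*(-195) - 331) = 5*(-35490 - 331) = 5*(-35821) = -179105)
272666/t + 30545/(-49835) = 272666/(-179105) + 30545/(-49835) = 272666*(-1/179105) + 30545*(-1/49835) = -272666/179105 - 6109/9967 = -3811814467/1785139535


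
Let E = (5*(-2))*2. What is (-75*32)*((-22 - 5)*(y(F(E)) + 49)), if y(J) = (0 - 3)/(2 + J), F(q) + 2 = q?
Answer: 3184920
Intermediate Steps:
E = -20 (E = -10*2 = -20)
F(q) = -2 + q
y(J) = -3/(2 + J)
(-75*32)*((-22 - 5)*(y(F(E)) + 49)) = (-75*32)*((-22 - 5)*(-3/(2 + (-2 - 20)) + 49)) = -(-64800)*(-3/(2 - 22) + 49) = -(-64800)*(-3/(-20) + 49) = -(-64800)*(-3*(-1/20) + 49) = -(-64800)*(3/20 + 49) = -(-64800)*983/20 = -2400*(-26541/20) = 3184920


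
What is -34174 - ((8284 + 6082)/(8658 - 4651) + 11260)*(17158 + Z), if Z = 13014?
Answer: -1361895423210/4007 ≈ -3.3988e+8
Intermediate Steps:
-34174 - ((8284 + 6082)/(8658 - 4651) + 11260)*(17158 + Z) = -34174 - ((8284 + 6082)/(8658 - 4651) + 11260)*(17158 + 13014) = -34174 - (14366/4007 + 11260)*30172 = -34174 - 45133186*30172/4007 = -34174 - 1*1361758487992/4007 = -34174 - 1361758487992/4007 = -1361895423210/4007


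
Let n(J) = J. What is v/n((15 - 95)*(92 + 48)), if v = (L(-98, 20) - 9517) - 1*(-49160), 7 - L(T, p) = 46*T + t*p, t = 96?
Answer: -3017/800 ≈ -3.7712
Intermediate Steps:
L(T, p) = 7 - 96*p - 46*T (L(T, p) = 7 - (46*T + 96*p) = 7 + (-96*p - 46*T) = 7 - 96*p - 46*T)
v = 42238 (v = ((7 - 96*20 - 46*(-98)) - 9517) - 1*(-49160) = ((7 - 1920 + 4508) - 9517) + 49160 = (2595 - 9517) + 49160 = -6922 + 49160 = 42238)
v/n((15 - 95)*(92 + 48)) = 42238/(((15 - 95)*(92 + 48))) = 42238/((-80*140)) = 42238/(-11200) = 42238*(-1/11200) = -3017/800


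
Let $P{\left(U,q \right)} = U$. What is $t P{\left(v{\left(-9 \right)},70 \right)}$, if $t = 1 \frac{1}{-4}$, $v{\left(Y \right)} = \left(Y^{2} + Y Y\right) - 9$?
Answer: $- \frac{153}{4} \approx -38.25$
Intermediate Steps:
$v{\left(Y \right)} = -9 + 2 Y^{2}$ ($v{\left(Y \right)} = \left(Y^{2} + Y^{2}\right) - 9 = 2 Y^{2} - 9 = -9 + 2 Y^{2}$)
$t = - \frac{1}{4}$ ($t = 1 \left(- \frac{1}{4}\right) = - \frac{1}{4} \approx -0.25$)
$t P{\left(v{\left(-9 \right)},70 \right)} = - \frac{-9 + 2 \left(-9\right)^{2}}{4} = - \frac{-9 + 2 \cdot 81}{4} = - \frac{-9 + 162}{4} = \left(- \frac{1}{4}\right) 153 = - \frac{153}{4}$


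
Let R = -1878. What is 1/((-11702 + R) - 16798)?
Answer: -1/30378 ≈ -3.2919e-5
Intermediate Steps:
1/((-11702 + R) - 16798) = 1/((-11702 - 1878) - 16798) = 1/(-13580 - 16798) = 1/(-30378) = -1/30378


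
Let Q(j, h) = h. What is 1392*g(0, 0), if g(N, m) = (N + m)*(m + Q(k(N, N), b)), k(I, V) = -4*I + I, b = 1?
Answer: 0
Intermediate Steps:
k(I, V) = -3*I
g(N, m) = (1 + m)*(N + m) (g(N, m) = (N + m)*(m + 1) = (N + m)*(1 + m) = (1 + m)*(N + m))
1392*g(0, 0) = 1392*(0 + 0 + 0**2 + 0*0) = 1392*(0 + 0 + 0 + 0) = 1392*0 = 0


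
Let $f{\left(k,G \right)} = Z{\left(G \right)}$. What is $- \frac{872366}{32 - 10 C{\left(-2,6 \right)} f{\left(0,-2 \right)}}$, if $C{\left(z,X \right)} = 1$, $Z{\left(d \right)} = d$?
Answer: $- \frac{436183}{320} \approx -1363.1$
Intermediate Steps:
$f{\left(k,G \right)} = G$
$- \frac{872366}{32 - 10 C{\left(-2,6 \right)} f{\left(0,-2 \right)}} = - \frac{872366}{32 \left(-10\right) 1 \left(-2\right)} = - \frac{872366}{32 \left(\left(-10\right) \left(-2\right)\right)} = - \frac{872366}{32 \cdot 20} = - \frac{872366}{640} = \left(-872366\right) \frac{1}{640} = - \frac{436183}{320}$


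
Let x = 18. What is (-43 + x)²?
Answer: 625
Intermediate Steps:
(-43 + x)² = (-43 + 18)² = (-25)² = 625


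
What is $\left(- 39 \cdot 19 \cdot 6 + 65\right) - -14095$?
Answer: $9714$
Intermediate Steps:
$\left(- 39 \cdot 19 \cdot 6 + 65\right) - -14095 = \left(\left(-39\right) 114 + 65\right) + 14095 = \left(-4446 + 65\right) + 14095 = -4381 + 14095 = 9714$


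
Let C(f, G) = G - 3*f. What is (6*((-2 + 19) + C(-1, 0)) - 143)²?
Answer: 529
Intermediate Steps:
(6*((-2 + 19) + C(-1, 0)) - 143)² = (6*((-2 + 19) + (0 - 3*(-1))) - 143)² = (6*(17 + (0 + 3)) - 143)² = (6*(17 + 3) - 143)² = (6*20 - 143)² = (120 - 143)² = (-23)² = 529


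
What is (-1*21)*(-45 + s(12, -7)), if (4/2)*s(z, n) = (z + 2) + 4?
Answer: 756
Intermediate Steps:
s(z, n) = 3 + z/2 (s(z, n) = ((z + 2) + 4)/2 = ((2 + z) + 4)/2 = (6 + z)/2 = 3 + z/2)
(-1*21)*(-45 + s(12, -7)) = (-1*21)*(-45 + (3 + (½)*12)) = -21*(-45 + (3 + 6)) = -21*(-45 + 9) = -21*(-36) = 756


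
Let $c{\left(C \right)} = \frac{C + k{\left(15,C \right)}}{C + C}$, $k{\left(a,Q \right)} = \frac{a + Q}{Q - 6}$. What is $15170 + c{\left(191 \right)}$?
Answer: $\frac{1072099441}{70670} \approx 15171.0$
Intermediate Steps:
$k{\left(a,Q \right)} = \frac{Q + a}{-6 + Q}$
$c{\left(C \right)} = \frac{C + \frac{15 + C}{-6 + C}}{2 C}$ ($c{\left(C \right)} = \frac{C + \frac{C + 15}{-6 + C}}{C + C} = \frac{C + \frac{15 + C}{-6 + C}}{2 C}$)
$15170 + c{\left(191 \right)} = 15170 + \frac{15 + 191 + 191 \left(-6 + 191\right)}{2 \cdot 191 \left(-6 + 191\right)} = 15170 + \frac{1}{2} \cdot \frac{1}{191} \cdot \frac{1}{185} \left(15 + 191 + 191 \cdot 185\right) = 15170 + \frac{1}{2} \cdot \frac{1}{191} \cdot \frac{1}{185} \left(15 + 191 + 35335\right) = 15170 + \frac{1}{2} \cdot \frac{1}{191} \cdot \frac{1}{185} \cdot 35541 = 15170 + \frac{35541}{70670} = \frac{1072099441}{70670}$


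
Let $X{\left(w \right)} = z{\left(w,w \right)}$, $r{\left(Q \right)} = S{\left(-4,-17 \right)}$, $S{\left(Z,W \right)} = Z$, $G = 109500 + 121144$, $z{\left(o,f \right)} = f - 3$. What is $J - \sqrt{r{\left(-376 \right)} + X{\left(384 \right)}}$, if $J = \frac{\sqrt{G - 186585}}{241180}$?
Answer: $- \sqrt{377} + \frac{\sqrt{44059}}{241180} \approx -19.416$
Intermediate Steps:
$z{\left(o,f \right)} = -3 + f$
$G = 230644$
$r{\left(Q \right)} = -4$
$X{\left(w \right)} = -3 + w$
$J = \frac{\sqrt{44059}}{241180}$ ($J = \frac{\sqrt{230644 - 186585}}{241180} = \sqrt{44059} \cdot \frac{1}{241180} = \frac{\sqrt{44059}}{241180} \approx 0.00087031$)
$J - \sqrt{r{\left(-376 \right)} + X{\left(384 \right)}} = \frac{\sqrt{44059}}{241180} - \sqrt{-4 + \left(-3 + 384\right)} = \frac{\sqrt{44059}}{241180} - \sqrt{-4 + 381} = \frac{\sqrt{44059}}{241180} - \sqrt{377} = - \sqrt{377} + \frac{\sqrt{44059}}{241180}$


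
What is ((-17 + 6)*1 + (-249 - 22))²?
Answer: 79524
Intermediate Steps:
((-17 + 6)*1 + (-249 - 22))² = (-11*1 - 271)² = (-11 - 271)² = (-282)² = 79524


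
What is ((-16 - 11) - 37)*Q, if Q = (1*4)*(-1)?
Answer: 256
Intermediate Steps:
Q = -4 (Q = 4*(-1) = -4)
((-16 - 11) - 37)*Q = ((-16 - 11) - 37)*(-4) = (-27 - 37)*(-4) = -64*(-4) = 256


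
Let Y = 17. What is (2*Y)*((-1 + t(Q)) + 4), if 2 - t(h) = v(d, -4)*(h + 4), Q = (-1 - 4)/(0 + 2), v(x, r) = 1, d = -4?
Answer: 119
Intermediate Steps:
Q = -5/2 ≈ -2.5000
t(h) = -2 - h (t(h) = 2 - (h + 4) = 2 - (4 + h) = 2 + (-4 - h) = -2 - h)
(2*Y)*((-1 + t(Q)) + 4) = (2*17)*((-1 + (-2 - 1*(-5/2))) + 4) = 34*((-1 + (-2 + 5/2)) + 4) = 34*((-1 + ½) + 4) = 34*(-½ + 4) = 34*(7/2) = 119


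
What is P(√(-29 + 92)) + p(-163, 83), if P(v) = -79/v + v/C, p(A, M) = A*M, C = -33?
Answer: -13529 - 890*√7/231 ≈ -13539.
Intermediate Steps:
P(v) = -79/v - v/33 (P(v) = -79/v + v/(-33) = -79/v + v*(-1/33) = -79/v - v/33)
P(√(-29 + 92)) + p(-163, 83) = (-79/√(-29 + 92) - √(-29 + 92)/33) - 163*83 = (-79*√7/21 - √7/11) - 13529 = -890*√7/231 - 13529 = -13529 - 890*√7/231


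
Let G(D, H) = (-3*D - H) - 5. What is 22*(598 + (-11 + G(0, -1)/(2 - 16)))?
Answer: 90442/7 ≈ 12920.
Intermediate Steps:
G(D, H) = -5 - H - 3*D (G(D, H) = (-H - 3*D) - 5 = -5 - H - 3*D)
22*(598 + (-11 + G(0, -1)/(2 - 16))) = 22*(598 + (-11 + (-5 - 1*(-1) - 3*0)/(2 - 16))) = 22*(598 + (-11 + (-5 + 1 + 0)/(-14))) = 22*(598 + (-11 - 4*(-1/14))) = 22*(598 + (-11 + 2/7)) = 22*(598 - 75/7) = 22*(4111/7) = 90442/7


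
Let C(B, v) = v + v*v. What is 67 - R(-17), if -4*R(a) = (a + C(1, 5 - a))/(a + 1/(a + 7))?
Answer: 6823/114 ≈ 59.851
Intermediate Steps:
C(B, v) = v + v²
R(a) = -(a + (5 - a)*(6 - a))/(4*(a + 1/(7 + a))) (R(a) = -(a + (5 - a)*(1 + (5 - a)))/(4*(a + 1/(a + 7))) = -(a + (5 - a)*(6 - a))/(4*(a + 1/(7 + a))))
67 - R(-17) = 67 - (-210 - 1*(-17)³ + 3*(-17)² + 40*(-17))/(4*(1 + (-17)² + 7*(-17))) = 67 - (-210 - 1*(-4913) + 3*289 - 680)/(4*(1 + 289 - 119)) = 67 - (-210 + 4913 + 867 - 680)/(4*171) = 67 - 4890/(4*171) = 67 - 1*815/114 = 67 - 815/114 = 6823/114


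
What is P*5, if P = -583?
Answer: -2915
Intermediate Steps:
P*5 = -583*5 = -2915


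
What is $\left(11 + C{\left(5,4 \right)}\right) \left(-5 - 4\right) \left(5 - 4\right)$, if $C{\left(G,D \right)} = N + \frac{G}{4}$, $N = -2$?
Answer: $- \frac{369}{4} \approx -92.25$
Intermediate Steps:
$C{\left(G,D \right)} = -2 + \frac{G}{4}$
$\left(11 + C{\left(5,4 \right)}\right) \left(-5 - 4\right) \left(5 - 4\right) = \left(11 + \left(-2 + \frac{1}{4} \cdot 5\right)\right) \left(-5 - 4\right) \left(5 - 4\right) = \left(11 + \left(-2 + \frac{5}{4}\right)\right) \left(-5 - 4\right) 1 = \left(11 - \frac{3}{4}\right) \left(\left(-9\right) 1\right) = \frac{41}{4} \left(-9\right) = - \frac{369}{4}$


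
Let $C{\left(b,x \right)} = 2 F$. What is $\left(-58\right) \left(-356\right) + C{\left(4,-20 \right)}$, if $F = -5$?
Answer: $20638$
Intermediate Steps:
$C{\left(b,x \right)} = -10$ ($C{\left(b,x \right)} = 2 \left(-5\right) = -10$)
$\left(-58\right) \left(-356\right) + C{\left(4,-20 \right)} = \left(-58\right) \left(-356\right) - 10 = 20648 - 10 = 20638$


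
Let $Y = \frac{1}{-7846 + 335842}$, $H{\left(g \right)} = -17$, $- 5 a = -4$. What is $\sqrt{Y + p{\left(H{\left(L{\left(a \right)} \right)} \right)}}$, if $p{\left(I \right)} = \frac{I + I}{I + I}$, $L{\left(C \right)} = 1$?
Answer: $\frac{\sqrt{2988380667}}{54666} \approx 1.0$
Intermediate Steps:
$a = \frac{4}{5}$ ($a = \left(- \frac{1}{5}\right) \left(-4\right) = \frac{4}{5} \approx 0.8$)
$p{\left(I \right)} = 1$ ($p{\left(I \right)} = \frac{2 I}{2 I} = 2 I \frac{1}{2 I} = 1$)
$Y = \frac{1}{327996} \approx 3.0488 \cdot 10^{-6}$
$\sqrt{Y + p{\left(H{\left(L{\left(a \right)} \right)} \right)}} = \sqrt{\frac{1}{327996} + 1} = \sqrt{\frac{327997}{327996}} = \frac{\sqrt{2988380667}}{54666}$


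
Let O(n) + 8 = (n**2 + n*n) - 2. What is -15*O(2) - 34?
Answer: -4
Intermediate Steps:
O(n) = -10 + 2*n**2 (O(n) = -8 + ((n**2 + n*n) - 2) = -8 + ((n**2 + n**2) - 2) = -8 + (2*n**2 - 2) = -8 + (-2 + 2*n**2) = -10 + 2*n**2)
-15*O(2) - 34 = -15*(-10 + 2*2**2) - 34 = -15*(-10 + 2*4) - 34 = -15*(-10 + 8) - 34 = -15*(-2) - 34 = 30 - 34 = -4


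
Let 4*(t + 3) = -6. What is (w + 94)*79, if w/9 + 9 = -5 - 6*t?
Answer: 16669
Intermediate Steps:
t = -9/2 (t = -3 + (¼)*(-6) = -3 - 3/2 = -9/2 ≈ -4.5000)
w = 117 (w = -81 + 9*(-5 - 6*(-9/2)) = -81 + 9*(-5 + 27) = -81 + 9*22 = -81 + 198 = 117)
(w + 94)*79 = (117 + 94)*79 = 211*79 = 16669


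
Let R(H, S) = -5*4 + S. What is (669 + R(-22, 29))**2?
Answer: 459684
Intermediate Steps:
R(H, S) = -20 + S
(669 + R(-22, 29))**2 = (669 + (-20 + 29))**2 = (669 + 9)**2 = 678**2 = 459684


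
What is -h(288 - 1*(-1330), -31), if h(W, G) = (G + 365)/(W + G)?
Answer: -334/1587 ≈ -0.21046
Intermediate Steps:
h(W, G) = (365 + G)/(G + W)
-h(288 - 1*(-1330), -31) = -(365 - 31)/(-31 + (288 - 1*(-1330))) = -334/(-31 + (288 + 1330)) = -334/(-31 + 1618) = -334/1587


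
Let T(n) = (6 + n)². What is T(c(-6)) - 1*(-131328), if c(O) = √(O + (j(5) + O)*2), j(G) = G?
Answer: 131356 + 24*I*√2 ≈ 1.3136e+5 + 33.941*I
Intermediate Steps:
c(O) = √(10 + 3*O) (c(O) = √(O + (5 + O)*2) = √(O + (10 + 2*O)) = √(10 + 3*O))
T(c(-6)) - 1*(-131328) = (6 + √(10 + 3*(-6)))² - 1*(-131328) = (6 + √(10 - 18))² + 131328 = (6 + √(-8))² + 131328 = (6 + 2*I*√2)² + 131328 = 131328 + (6 + 2*I*√2)²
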